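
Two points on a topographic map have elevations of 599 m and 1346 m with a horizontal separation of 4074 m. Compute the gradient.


gradient = (1346 - 599) / 4074 = 747 / 4074 = 0.1834

0.1834


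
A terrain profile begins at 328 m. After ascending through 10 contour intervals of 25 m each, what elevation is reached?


elevation = 328 + 10 * 25 = 578 m

578 m


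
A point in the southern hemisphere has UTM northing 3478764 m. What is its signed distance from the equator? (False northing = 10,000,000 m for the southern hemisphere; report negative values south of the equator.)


For southern: actual = 3478764 - 10000000 = -6521236 m

-6521236 m


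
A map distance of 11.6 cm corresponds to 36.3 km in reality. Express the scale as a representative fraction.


ground = 36.3 km = 3630000 cm; RF denominator = ground / map = 3630000 / 11.6 ≈ 312931; RF = 1:312931

1:312931


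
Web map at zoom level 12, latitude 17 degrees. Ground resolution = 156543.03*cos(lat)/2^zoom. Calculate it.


res = 156543.03 * cos(17) / 2^12 = 156543.03 * 0.95630476 / 4096 = 36.55 m/pixel

36.55 m/pixel


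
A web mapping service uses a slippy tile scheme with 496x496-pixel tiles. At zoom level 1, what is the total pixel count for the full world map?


tiles per axis = 2^1 = 2
total tiles = 2^2 = 4
pixels per axis = 2 * 496 = 992
total pixels = 992^2 = 984064

984064 pixels


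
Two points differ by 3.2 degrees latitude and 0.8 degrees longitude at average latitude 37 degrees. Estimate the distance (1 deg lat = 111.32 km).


dlat_km = 3.2 * 111.32 = 356.224
dlon_km = 0.8 * 111.32 * cos(37) ≈ 71.123
dist = sqrt(356.224^2 + 71.123^2) ≈ 363.3 km

363.3 km


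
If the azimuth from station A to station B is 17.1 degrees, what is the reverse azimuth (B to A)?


back azimuth = (17.1 + 180) mod 360 = 197.1 degrees

197.1 degrees


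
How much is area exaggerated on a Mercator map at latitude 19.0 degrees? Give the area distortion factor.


area_distortion = 1/cos^2(19.0) = 1.119

1.119


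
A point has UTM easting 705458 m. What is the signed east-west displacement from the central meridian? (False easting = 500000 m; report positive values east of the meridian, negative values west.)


displacement = 705458 - 500000 = 205458 m

205458 m


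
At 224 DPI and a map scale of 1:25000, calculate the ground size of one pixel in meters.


pixel_cm = 2.54 / 224 ≈ 0.011339 cm
ground = pixel_cm * 25000 / 100 = 2.54 * 25000 / (224 * 100) = 63500 / 22400 ≈ 2.83 m

2.83 m


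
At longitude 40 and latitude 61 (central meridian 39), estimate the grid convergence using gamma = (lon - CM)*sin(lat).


gamma = (40 - 39) * sin(61) = 1 * 0.87462 = 0.875 degrees

0.875 degrees


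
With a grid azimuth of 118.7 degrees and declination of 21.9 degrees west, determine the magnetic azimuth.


magnetic azimuth = grid azimuth - declination (east +ve)
mag_az = 118.7 - -21.9 = 140.6 degrees

140.6 degrees


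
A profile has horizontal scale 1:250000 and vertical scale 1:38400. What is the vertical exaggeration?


VE = horizontal_scale / vertical_scale = 250000 / 38400 ≈ 6.5

6.5x


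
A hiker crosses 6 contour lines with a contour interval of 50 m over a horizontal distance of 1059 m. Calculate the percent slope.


elevation change = 6 * 50 = 300 m
slope = 300 / 1059 * 100 = 28.3%

28.3%


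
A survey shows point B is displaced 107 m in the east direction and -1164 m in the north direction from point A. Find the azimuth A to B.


az = atan2(107, -1164) = 174.7 deg
adjusted to 0-360: 174.7 degrees

174.7 degrees


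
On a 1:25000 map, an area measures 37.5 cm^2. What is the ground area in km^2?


ground_area = 37.5 * (25000/100)^2 = 2343750.0 m^2 = 2.34375 km^2 ≈ 2.344 km^2

2.344 km^2


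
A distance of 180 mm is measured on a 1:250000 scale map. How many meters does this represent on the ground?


ground = 180 mm * 250000 / 1000 = 45000.0 m

45000.0 m


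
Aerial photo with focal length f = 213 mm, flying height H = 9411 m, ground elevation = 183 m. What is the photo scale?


scale = f / (H - h) = 213 mm / 9228 m = 213 / 9228000 = 1:43324

1:43324


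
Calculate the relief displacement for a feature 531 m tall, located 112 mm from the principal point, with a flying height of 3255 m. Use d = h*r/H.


d = h * r / H = 531 * 112 / 3255 = 18.27 mm

18.27 mm


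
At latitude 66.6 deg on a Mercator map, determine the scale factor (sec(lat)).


SF = 1 / cos(66.6) = 1 / 0.397148 = 2.518

2.518


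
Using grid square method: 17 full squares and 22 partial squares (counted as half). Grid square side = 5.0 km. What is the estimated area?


effective squares = 17 + 22 * 0.5 = 28.0
area = 28.0 * 25.0 = 700.0 km^2

700.0 km^2


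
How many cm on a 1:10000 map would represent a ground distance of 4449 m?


map_cm = 4449 * 100 / 10000 = 44.49 cm

44.49 cm


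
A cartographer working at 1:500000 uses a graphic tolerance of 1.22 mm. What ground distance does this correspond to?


ground = 1.22 mm * 500000 / 1000 = 610.0 m

610.0 m


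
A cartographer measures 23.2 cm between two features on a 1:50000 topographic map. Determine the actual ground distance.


ground = 23.2 cm * 50000 / 100 = 11600.0 m = 11.6 km

11.6 km


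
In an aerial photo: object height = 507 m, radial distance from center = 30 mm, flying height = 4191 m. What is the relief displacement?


d = h * r / H = 507 * 30 / 4191 = 3.63 mm

3.63 mm


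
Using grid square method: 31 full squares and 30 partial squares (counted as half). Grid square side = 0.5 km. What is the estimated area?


effective squares = 31 + 30 * 0.5 = 46.0
area = 46.0 * 0.25 = 11.5 km^2

11.5 km^2


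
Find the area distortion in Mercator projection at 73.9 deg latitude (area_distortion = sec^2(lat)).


area_distortion = 1/cos^2(73.9) = 13.003

13.003


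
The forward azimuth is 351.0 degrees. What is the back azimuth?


back azimuth = (351.0 + 180) mod 360 = 171.0 degrees

171.0 degrees


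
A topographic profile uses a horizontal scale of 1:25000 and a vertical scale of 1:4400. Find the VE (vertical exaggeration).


VE = horizontal_scale / vertical_scale = 25000 / 4400 ≈ 5.7

5.7x


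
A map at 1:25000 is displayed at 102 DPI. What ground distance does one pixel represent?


pixel_cm = 2.54 / 102 ≈ 0.024902 cm
ground = pixel_cm * 25000 / 100 = 2.54 * 25000 / (102 * 100) = 63500 / 10200 ≈ 6.23 m

6.23 m


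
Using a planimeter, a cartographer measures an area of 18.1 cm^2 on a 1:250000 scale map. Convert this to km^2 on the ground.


ground_area = 18.1 * (250000/100)^2 = 113125000.0 m^2 = 113.125 km^2

113.125 km^2


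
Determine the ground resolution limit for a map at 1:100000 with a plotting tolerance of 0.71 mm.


ground = 0.71 mm * 100000 / 1000 = 71.0 m

71.0 m


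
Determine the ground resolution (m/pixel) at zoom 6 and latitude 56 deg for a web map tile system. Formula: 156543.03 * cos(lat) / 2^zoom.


res = 156543.03 * cos(56) / 2^6 = 156543.03 * 0.5591929 / 64 = 1367.78 m/pixel

1367.78 m/pixel


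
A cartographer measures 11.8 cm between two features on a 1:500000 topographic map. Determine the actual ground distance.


ground = 11.8 cm * 500000 / 100 = 59000.0 m = 59.0 km

59.0 km


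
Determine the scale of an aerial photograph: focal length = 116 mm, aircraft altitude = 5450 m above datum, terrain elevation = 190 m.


scale = f / (H - h) = 116 mm / 5260 m = 116 / 5260000 = 1:45345

1:45345


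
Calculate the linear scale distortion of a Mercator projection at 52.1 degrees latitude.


SF = 1 / cos(52.1) = 1 / 0.614285 = 1.628

1.628


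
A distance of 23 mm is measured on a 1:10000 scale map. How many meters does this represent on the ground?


ground = 23 mm * 10000 / 1000 = 230.0 m

230.0 m


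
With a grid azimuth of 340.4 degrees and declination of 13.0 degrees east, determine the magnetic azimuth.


magnetic azimuth = grid azimuth - declination (east +ve)
mag_az = 340.4 - 13.0 = 327.4 degrees

327.4 degrees


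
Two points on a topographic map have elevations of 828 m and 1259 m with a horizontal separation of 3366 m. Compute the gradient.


gradient = (1259 - 828) / 3366 = 431 / 3366 = 0.128

0.128


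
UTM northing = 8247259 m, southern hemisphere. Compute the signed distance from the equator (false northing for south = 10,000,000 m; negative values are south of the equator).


For southern: actual = 8247259 - 10000000 = -1752741 m

-1752741 m


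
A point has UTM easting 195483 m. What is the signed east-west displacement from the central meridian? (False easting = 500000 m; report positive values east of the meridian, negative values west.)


displacement = 195483 - 500000 = -304517 m

-304517 m


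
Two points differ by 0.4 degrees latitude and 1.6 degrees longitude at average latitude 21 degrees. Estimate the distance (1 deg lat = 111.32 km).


dlat_km = 0.4 * 111.32 = 44.528
dlon_km = 1.6 * 111.32 * cos(21) ≈ 166.282
dist = sqrt(44.528^2 + 166.282^2) ≈ 172.1 km

172.1 km


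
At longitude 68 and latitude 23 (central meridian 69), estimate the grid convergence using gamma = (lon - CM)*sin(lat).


gamma = (68 - 69) * sin(23) = -1 * 0.390731 = -0.391 degrees

-0.391 degrees


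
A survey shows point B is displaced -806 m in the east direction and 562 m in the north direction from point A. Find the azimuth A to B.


az = atan2(-806, 562) = -55.1 deg
adjusted to 0-360: 304.9 degrees

304.9 degrees


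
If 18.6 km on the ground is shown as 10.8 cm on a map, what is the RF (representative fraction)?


ground = 18.6 km = 1860000 cm; RF denominator = ground / map = 1860000 / 10.8 ≈ 172222; RF = 1:172222

1:172222


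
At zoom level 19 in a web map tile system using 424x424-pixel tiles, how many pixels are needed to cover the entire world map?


tiles per axis = 2^19 = 524288
total tiles = 524288^2 = 274877906944
pixels per axis = 524288 * 424 = 222298112
total pixels = 222298112^2 = 49416450598764544

49416450598764544 pixels


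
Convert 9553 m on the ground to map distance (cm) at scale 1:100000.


map_cm = 9553 * 100 / 100000 = 9.553 cm ≈ 9.55 cm

9.55 cm


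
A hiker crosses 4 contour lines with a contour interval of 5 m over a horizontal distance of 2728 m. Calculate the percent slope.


elevation change = 4 * 5 = 20 m
slope = 20 / 2728 * 100 = 0.7%

0.7%


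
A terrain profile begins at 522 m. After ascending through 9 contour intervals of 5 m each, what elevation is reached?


elevation = 522 + 9 * 5 = 567 m

567 m


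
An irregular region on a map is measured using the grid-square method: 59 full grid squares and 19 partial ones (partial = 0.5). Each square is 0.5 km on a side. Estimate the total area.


effective squares = 59 + 19 * 0.5 = 68.5
area = 68.5 * 0.25 = 17.125 km^2

17.125 km^2


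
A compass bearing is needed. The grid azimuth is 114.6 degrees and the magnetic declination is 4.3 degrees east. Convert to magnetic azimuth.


magnetic azimuth = grid azimuth - declination (east +ve)
mag_az = 114.6 - 4.3 = 110.3 degrees

110.3 degrees


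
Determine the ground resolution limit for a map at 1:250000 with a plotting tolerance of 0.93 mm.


ground = 0.93 mm * 250000 / 1000 = 232.5 m

232.5 m


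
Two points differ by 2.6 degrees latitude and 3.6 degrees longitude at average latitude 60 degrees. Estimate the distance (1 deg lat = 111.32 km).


dlat_km = 2.6 * 111.32 = 289.432
dlon_km = 3.6 * 111.32 * cos(60) ≈ 200.376
dist = sqrt(289.432^2 + 200.376^2) ≈ 352.0 km

352.0 km


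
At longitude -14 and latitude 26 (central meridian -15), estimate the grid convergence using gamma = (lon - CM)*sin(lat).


gamma = (-14 - -15) * sin(26) = 1 * 0.438371 = 0.438 degrees

0.438 degrees


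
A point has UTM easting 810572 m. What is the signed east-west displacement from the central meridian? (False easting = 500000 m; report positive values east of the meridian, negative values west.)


displacement = 810572 - 500000 = 310572 m

310572 m


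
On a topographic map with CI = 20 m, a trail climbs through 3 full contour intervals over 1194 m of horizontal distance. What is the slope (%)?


elevation change = 3 * 20 = 60 m
slope = 60 / 1194 * 100 = 5.0%

5.0%


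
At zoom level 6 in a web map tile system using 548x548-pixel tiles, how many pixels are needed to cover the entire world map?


tiles per axis = 2^6 = 64
total tiles = 64^2 = 4096
pixels per axis = 64 * 548 = 35072
total pixels = 35072^2 = 1230045184

1230045184 pixels


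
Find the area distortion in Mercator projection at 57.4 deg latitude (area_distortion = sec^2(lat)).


area_distortion = 1/cos^2(57.4) = 3.445

3.445


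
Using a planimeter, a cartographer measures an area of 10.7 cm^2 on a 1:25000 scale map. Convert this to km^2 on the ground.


ground_area = 10.7 * (25000/100)^2 = 668750.0 m^2 = 0.66875 km^2 ≈ 0.669 km^2

0.669 km^2


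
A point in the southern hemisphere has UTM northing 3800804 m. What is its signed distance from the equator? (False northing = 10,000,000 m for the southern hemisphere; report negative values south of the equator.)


For southern: actual = 3800804 - 10000000 = -6199196 m

-6199196 m


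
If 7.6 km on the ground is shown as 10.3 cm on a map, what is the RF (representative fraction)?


ground = 7.6 km = 760000 cm; RF denominator = ground / map = 760000 / 10.3 ≈ 73786; RF = 1:73786

1:73786


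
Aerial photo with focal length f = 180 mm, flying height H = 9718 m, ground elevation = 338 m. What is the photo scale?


scale = f / (H - h) = 180 mm / 9380 m = 180 / 9380000 = 1:52111

1:52111


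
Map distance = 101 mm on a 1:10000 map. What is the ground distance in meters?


ground = 101 mm * 10000 / 1000 = 1010.0 m

1010.0 m


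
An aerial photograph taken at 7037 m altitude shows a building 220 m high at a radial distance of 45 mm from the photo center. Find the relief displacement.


d = h * r / H = 220 * 45 / 7037 = 1.41 mm

1.41 mm


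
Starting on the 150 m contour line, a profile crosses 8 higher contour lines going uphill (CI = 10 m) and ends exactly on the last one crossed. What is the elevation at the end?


elevation = 150 + 8 * 10 = 230 m

230 m


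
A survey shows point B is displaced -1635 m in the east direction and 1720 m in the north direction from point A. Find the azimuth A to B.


az = atan2(-1635, 1720) = -43.5 deg
adjusted to 0-360: 316.5 degrees

316.5 degrees


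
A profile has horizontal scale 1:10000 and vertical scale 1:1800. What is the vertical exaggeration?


VE = horizontal_scale / vertical_scale = 10000 / 1800 ≈ 5.6

5.6x


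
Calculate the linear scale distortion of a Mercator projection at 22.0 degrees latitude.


SF = 1 / cos(22.0) = 1 / 0.927184 = 1.079

1.079


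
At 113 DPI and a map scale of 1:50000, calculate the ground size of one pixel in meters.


pixel_cm = 2.54 / 113 ≈ 0.022478 cm
ground = pixel_cm * 50000 / 100 = 2.54 * 50000 / (113 * 100) = 127000 / 11300 ≈ 11.24 m

11.24 m


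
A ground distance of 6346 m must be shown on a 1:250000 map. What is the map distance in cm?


map_cm = 6346 * 100 / 250000 = 2.5384 cm ≈ 2.54 cm

2.54 cm


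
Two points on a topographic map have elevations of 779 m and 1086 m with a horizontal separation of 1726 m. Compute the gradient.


gradient = (1086 - 779) / 1726 = 307 / 1726 = 0.1779

0.1779


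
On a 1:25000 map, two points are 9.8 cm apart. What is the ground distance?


ground = 9.8 cm * 25000 / 100 = 2450.0 m = 2.45 km

2.45 km


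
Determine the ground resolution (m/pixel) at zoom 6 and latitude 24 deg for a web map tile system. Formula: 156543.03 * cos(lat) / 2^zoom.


res = 156543.03 * cos(24) / 2^6 = 156543.03 * 0.91354546 / 64 = 2234.52 m/pixel

2234.52 m/pixel


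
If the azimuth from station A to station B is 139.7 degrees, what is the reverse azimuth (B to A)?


back azimuth = (139.7 + 180) mod 360 = 319.7 degrees

319.7 degrees


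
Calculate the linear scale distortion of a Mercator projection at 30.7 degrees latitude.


SF = 1 / cos(30.7) = 1 / 0.859852 = 1.163

1.163


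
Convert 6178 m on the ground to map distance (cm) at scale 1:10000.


map_cm = 6178 * 100 / 10000 = 61.78 cm

61.78 cm


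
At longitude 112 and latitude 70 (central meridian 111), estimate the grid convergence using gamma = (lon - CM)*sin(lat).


gamma = (112 - 111) * sin(70) = 1 * 0.939693 = 0.94 degrees

0.94 degrees


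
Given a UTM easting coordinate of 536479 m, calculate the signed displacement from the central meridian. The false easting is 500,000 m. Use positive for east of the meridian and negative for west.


displacement = 536479 - 500000 = 36479 m

36479 m


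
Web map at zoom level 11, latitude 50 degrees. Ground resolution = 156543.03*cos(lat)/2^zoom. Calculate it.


res = 156543.03 * cos(50) / 2^11 = 156543.03 * 0.64278761 / 2048 = 49.13 m/pixel

49.13 m/pixel


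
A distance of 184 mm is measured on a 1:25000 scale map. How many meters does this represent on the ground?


ground = 184 mm * 25000 / 1000 = 4600.0 m

4600.0 m


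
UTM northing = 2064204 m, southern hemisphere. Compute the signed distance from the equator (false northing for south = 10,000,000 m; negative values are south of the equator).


For southern: actual = 2064204 - 10000000 = -7935796 m

-7935796 m


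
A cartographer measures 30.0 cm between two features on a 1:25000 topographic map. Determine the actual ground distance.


ground = 30.0 cm * 25000 / 100 = 7500.0 m = 7.5 km

7.5 km


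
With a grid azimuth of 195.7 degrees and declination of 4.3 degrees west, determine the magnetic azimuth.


magnetic azimuth = grid azimuth - declination (east +ve)
mag_az = 195.7 - -4.3 = 200.0 degrees

200.0 degrees


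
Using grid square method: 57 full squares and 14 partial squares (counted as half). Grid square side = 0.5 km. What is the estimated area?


effective squares = 57 + 14 * 0.5 = 64.0
area = 64.0 * 0.25 = 16.0 km^2

16.0 km^2


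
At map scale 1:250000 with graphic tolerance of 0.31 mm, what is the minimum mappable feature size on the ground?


ground = 0.31 mm * 250000 / 1000 = 77.5 m

77.5 m


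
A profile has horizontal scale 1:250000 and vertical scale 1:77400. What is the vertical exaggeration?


VE = horizontal_scale / vertical_scale = 250000 / 77400 ≈ 3.2

3.2x


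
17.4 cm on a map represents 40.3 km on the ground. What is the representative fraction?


ground = 40.3 km = 4030000 cm; RF denominator = ground / map = 4030000 / 17.4 ≈ 231609; RF = 1:231609

1:231609


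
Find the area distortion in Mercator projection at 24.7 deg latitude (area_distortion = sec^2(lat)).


area_distortion = 1/cos^2(24.7) = 1.212

1.212


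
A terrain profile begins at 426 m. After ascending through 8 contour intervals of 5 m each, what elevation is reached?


elevation = 426 + 8 * 5 = 466 m

466 m


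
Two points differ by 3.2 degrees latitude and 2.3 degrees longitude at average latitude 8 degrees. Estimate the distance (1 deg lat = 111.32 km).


dlat_km = 3.2 * 111.32 = 356.224
dlon_km = 2.3 * 111.32 * cos(8) ≈ 253.544
dist = sqrt(356.224^2 + 253.544^2) ≈ 437.2 km

437.2 km


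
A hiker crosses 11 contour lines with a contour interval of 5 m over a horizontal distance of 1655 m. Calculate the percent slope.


elevation change = 11 * 5 = 55 m
slope = 55 / 1655 * 100 = 3.3%

3.3%


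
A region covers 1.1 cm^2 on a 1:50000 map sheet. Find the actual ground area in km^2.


ground_area = 1.1 * (50000/100)^2 = 275000.0 m^2 = 0.275 km^2

0.275 km^2


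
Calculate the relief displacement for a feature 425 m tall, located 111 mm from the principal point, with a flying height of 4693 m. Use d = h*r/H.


d = h * r / H = 425 * 111 / 4693 = 10.05 mm

10.05 mm


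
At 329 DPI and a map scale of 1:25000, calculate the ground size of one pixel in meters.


pixel_cm = 2.54 / 329 ≈ 0.00772 cm
ground = pixel_cm * 25000 / 100 = 2.54 * 25000 / (329 * 100) = 63500 / 32900 ≈ 1.93 m

1.93 m


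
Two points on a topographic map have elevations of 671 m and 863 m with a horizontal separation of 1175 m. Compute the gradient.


gradient = (863 - 671) / 1175 = 192 / 1175 = 0.1634

0.1634


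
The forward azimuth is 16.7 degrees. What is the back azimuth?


back azimuth = (16.7 + 180) mod 360 = 196.7 degrees

196.7 degrees


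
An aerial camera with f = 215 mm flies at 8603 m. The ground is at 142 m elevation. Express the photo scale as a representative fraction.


scale = f / (H - h) = 215 mm / 8461 m = 215 / 8461000 = 1:39353

1:39353


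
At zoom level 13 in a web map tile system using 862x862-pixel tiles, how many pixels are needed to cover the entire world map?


tiles per axis = 2^13 = 8192
total tiles = 8192^2 = 67108864
pixels per axis = 8192 * 862 = 7061504
total pixels = 7061504^2 = 49864838742016

49864838742016 pixels


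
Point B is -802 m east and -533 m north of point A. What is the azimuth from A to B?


az = atan2(-802, -533) = -123.6 deg
adjusted to 0-360: 236.4 degrees

236.4 degrees


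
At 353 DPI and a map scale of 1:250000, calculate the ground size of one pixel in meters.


pixel_cm = 2.54 / 353 ≈ 0.007195 cm
ground = pixel_cm * 250000 / 100 = 2.54 * 250000 / (353 * 100) = 635000 / 35300 ≈ 17.99 m

17.99 m


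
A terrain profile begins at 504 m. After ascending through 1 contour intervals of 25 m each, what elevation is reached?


elevation = 504 + 1 * 25 = 529 m

529 m


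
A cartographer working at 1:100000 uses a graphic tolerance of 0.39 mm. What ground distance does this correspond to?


ground = 0.39 mm * 100000 / 1000 = 39.0 m

39.0 m


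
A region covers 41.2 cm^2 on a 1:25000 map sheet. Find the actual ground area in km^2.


ground_area = 41.2 * (25000/100)^2 = 2575000.0 m^2 = 2.575 km^2

2.575 km^2


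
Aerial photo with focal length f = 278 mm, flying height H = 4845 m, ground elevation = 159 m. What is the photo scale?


scale = f / (H - h) = 278 mm / 4686 m = 278 / 4686000 = 1:16856

1:16856


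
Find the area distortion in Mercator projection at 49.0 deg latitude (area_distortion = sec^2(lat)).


area_distortion = 1/cos^2(49.0) = 2.323

2.323


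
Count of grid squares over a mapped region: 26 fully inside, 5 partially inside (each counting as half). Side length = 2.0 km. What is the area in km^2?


effective squares = 26 + 5 * 0.5 = 28.5
area = 28.5 * 4.0 = 114.0 km^2

114.0 km^2


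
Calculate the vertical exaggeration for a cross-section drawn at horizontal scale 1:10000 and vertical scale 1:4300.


VE = horizontal_scale / vertical_scale = 10000 / 4300 ≈ 2.3

2.3x


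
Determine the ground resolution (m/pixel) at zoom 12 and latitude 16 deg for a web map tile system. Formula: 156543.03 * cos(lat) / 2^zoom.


res = 156543.03 * cos(16) / 2^12 = 156543.03 * 0.9612617 / 4096 = 36.74 m/pixel

36.74 m/pixel


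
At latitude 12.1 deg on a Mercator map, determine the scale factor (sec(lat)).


SF = 1 / cos(12.1) = 1 / 0.977783 = 1.023

1.023


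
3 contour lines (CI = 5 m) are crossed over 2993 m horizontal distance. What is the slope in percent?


elevation change = 3 * 5 = 15 m
slope = 15 / 2993 * 100 = 0.5%

0.5%


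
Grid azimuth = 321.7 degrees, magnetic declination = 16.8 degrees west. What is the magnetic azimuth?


magnetic azimuth = grid azimuth - declination (east +ve)
mag_az = 321.7 - -16.8 = 338.5 degrees

338.5 degrees


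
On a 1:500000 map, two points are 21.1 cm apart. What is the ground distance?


ground = 21.1 cm * 500000 / 100 = 105500.0 m = 105.5 km

105.5 km


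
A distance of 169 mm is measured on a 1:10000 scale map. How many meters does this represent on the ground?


ground = 169 mm * 10000 / 1000 = 1690.0 m

1690.0 m


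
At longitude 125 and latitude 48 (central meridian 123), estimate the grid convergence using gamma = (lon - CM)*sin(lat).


gamma = (125 - 123) * sin(48) = 2 * 0.743145 = 1.486 degrees

1.486 degrees


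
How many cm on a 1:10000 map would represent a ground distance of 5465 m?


map_cm = 5465 * 100 / 10000 = 54.65 cm

54.65 cm


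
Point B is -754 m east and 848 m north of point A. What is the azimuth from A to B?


az = atan2(-754, 848) = -41.6 deg
adjusted to 0-360: 318.4 degrees

318.4 degrees


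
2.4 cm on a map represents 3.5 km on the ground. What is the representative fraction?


ground = 3.5 km = 350000 cm; RF denominator = ground / map = 350000 / 2.4 ≈ 145833; RF = 1:145833

1:145833


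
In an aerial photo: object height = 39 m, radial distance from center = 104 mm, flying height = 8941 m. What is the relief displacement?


d = h * r / H = 39 * 104 / 8941 = 0.45 mm

0.45 mm


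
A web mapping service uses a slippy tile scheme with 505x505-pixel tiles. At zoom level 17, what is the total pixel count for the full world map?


tiles per axis = 2^17 = 131072
total tiles = 131072^2 = 17179869184
pixels per axis = 131072 * 505 = 66191360
total pixels = 66191360^2 = 4381296138649600

4381296138649600 pixels


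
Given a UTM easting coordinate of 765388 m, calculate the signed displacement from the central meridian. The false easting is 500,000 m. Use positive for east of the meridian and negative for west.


displacement = 765388 - 500000 = 265388 m

265388 m


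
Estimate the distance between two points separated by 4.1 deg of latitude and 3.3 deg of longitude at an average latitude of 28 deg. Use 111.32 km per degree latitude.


dlat_km = 4.1 * 111.32 = 456.412
dlon_km = 3.3 * 111.32 * cos(28) ≈ 324.356
dist = sqrt(456.412^2 + 324.356^2) ≈ 559.9 km

559.9 km


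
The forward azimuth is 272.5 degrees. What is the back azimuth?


back azimuth = (272.5 + 180) mod 360 = 92.5 degrees

92.5 degrees


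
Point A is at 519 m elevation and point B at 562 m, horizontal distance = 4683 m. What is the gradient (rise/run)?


gradient = (562 - 519) / 4683 = 43 / 4683 = 0.0092

0.0092


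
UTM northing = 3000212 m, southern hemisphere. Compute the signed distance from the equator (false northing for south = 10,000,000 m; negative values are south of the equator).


For southern: actual = 3000212 - 10000000 = -6999788 m

-6999788 m


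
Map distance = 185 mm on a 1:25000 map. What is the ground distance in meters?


ground = 185 mm * 25000 / 1000 = 4625.0 m

4625.0 m


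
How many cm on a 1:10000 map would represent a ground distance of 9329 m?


map_cm = 9329 * 100 / 10000 = 93.29 cm

93.29 cm


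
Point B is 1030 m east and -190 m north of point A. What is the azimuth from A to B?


az = atan2(1030, -190) = 100.5 deg
adjusted to 0-360: 100.5 degrees

100.5 degrees


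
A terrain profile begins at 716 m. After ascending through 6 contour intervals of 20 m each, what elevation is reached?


elevation = 716 + 6 * 20 = 836 m

836 m


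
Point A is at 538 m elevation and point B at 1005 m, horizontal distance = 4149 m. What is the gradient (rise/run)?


gradient = (1005 - 538) / 4149 = 467 / 4149 = 0.1126

0.1126


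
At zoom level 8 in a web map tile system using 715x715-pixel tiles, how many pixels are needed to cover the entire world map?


tiles per axis = 2^8 = 256
total tiles = 256^2 = 65536
pixels per axis = 256 * 715 = 183040
total pixels = 183040^2 = 33503641600

33503641600 pixels


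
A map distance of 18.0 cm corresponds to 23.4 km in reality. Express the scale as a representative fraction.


ground = 23.4 km = 2340000 cm; RF denominator = ground / map = 2340000 / 18.0 = 130000; RF = 1:130000

1:130000


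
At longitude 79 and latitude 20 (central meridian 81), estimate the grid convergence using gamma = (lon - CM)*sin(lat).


gamma = (79 - 81) * sin(20) = -2 * 0.34202 = -0.684 degrees

-0.684 degrees


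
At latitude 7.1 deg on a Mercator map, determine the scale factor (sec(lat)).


SF = 1 / cos(7.1) = 1 / 0.992332 = 1.008

1.008


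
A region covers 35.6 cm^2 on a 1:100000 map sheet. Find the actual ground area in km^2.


ground_area = 35.6 * (100000/100)^2 = 35600000.0 m^2 = 35.6 km^2

35.6 km^2


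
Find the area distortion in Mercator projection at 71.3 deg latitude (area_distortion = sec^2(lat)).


area_distortion = 1/cos^2(71.3) = 9.728

9.728


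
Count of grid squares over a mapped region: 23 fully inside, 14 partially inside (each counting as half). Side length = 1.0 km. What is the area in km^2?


effective squares = 23 + 14 * 0.5 = 30.0
area = 30.0 * 1.0 = 30.0 km^2

30.0 km^2


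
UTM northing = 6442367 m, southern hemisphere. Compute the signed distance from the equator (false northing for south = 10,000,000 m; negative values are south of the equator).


For southern: actual = 6442367 - 10000000 = -3557633 m

-3557633 m


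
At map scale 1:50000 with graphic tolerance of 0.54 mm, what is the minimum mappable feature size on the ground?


ground = 0.54 mm * 50000 / 1000 = 27.0 m

27.0 m


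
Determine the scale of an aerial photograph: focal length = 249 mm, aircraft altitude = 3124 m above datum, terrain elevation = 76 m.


scale = f / (H - h) = 249 mm / 3048 m = 249 / 3048000 = 1:12241

1:12241


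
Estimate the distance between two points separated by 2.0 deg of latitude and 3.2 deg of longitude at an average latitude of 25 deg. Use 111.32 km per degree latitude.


dlat_km = 2.0 * 111.32 = 222.64
dlon_km = 3.2 * 111.32 * cos(25) ≈ 322.849
dist = sqrt(222.64^2 + 322.849^2) ≈ 392.2 km

392.2 km


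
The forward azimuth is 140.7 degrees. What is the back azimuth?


back azimuth = (140.7 + 180) mod 360 = 320.7 degrees

320.7 degrees


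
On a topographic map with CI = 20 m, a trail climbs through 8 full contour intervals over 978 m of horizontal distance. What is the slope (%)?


elevation change = 8 * 20 = 160 m
slope = 160 / 978 * 100 = 16.4%

16.4%


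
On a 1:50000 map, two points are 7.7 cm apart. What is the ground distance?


ground = 7.7 cm * 50000 / 100 = 3850.0 m = 3.85 km

3.85 km


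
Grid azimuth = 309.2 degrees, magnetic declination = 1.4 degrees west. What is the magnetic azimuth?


magnetic azimuth = grid azimuth - declination (east +ve)
mag_az = 309.2 - -1.4 = 310.6 degrees

310.6 degrees


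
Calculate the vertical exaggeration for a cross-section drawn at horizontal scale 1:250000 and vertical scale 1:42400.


VE = horizontal_scale / vertical_scale = 250000 / 42400 ≈ 5.9

5.9x


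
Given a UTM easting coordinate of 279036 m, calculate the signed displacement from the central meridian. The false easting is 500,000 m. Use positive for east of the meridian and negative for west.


displacement = 279036 - 500000 = -220964 m

-220964 m


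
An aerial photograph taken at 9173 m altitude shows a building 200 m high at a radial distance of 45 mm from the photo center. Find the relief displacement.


d = h * r / H = 200 * 45 / 9173 = 0.98 mm

0.98 mm


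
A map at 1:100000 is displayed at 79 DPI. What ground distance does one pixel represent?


pixel_cm = 2.54 / 79 ≈ 0.032152 cm
ground = pixel_cm * 100000 / 100 = 2.54 * 100000 / (79 * 100) = 254000 / 7900 ≈ 32.15 m

32.15 m


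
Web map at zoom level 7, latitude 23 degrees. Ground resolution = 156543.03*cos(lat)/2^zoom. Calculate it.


res = 156543.03 * cos(23) / 2^7 = 156543.03 * 0.92050485 / 128 = 1125.77 m/pixel

1125.77 m/pixel


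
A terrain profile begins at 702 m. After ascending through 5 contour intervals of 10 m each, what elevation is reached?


elevation = 702 + 5 * 10 = 752 m

752 m


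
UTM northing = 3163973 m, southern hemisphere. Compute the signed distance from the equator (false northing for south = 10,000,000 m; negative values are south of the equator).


For southern: actual = 3163973 - 10000000 = -6836027 m

-6836027 m


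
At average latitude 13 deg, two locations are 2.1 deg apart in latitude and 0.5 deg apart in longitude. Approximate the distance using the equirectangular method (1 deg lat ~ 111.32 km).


dlat_km = 2.1 * 111.32 = 233.772
dlon_km = 0.5 * 111.32 * cos(13) ≈ 54.233
dist = sqrt(233.772^2 + 54.233^2) ≈ 240.0 km

240.0 km


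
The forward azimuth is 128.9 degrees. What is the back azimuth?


back azimuth = (128.9 + 180) mod 360 = 308.9 degrees

308.9 degrees


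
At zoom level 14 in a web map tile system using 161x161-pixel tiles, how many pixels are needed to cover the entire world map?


tiles per axis = 2^14 = 16384
total tiles = 16384^2 = 268435456
pixels per axis = 16384 * 161 = 2637824
total pixels = 2637824^2 = 6958115454976

6958115454976 pixels


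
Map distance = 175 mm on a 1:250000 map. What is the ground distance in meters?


ground = 175 mm * 250000 / 1000 = 43750.0 m

43750.0 m


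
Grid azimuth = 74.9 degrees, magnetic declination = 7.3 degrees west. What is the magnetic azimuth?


magnetic azimuth = grid azimuth - declination (east +ve)
mag_az = 74.9 - -7.3 = 82.2 degrees

82.2 degrees


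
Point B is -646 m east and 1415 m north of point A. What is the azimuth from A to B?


az = atan2(-646, 1415) = -24.5 deg
adjusted to 0-360: 335.5 degrees

335.5 degrees


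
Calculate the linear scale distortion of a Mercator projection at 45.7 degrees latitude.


SF = 1 / cos(45.7) = 1 / 0.698415 = 1.432

1.432


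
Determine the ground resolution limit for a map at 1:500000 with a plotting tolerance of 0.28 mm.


ground = 0.28 mm * 500000 / 1000 = 140.0 m

140.0 m


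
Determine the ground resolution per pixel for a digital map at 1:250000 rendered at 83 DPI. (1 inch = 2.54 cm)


pixel_cm = 2.54 / 83 ≈ 0.030602 cm
ground = pixel_cm * 250000 / 100 = 2.54 * 250000 / (83 * 100) = 635000 / 8300 ≈ 76.51 m

76.51 m


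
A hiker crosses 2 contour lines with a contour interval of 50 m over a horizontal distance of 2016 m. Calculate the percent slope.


elevation change = 2 * 50 = 100 m
slope = 100 / 2016 * 100 = 5.0%

5.0%


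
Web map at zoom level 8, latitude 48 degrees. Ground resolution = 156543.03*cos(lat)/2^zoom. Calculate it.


res = 156543.03 * cos(48) / 2^8 = 156543.03 * 0.66913061 / 256 = 409.17 m/pixel

409.17 m/pixel


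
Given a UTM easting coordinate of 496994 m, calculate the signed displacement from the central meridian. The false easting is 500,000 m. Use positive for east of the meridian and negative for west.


displacement = 496994 - 500000 = -3006 m

-3006 m


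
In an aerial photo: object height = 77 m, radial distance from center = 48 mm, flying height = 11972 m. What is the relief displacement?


d = h * r / H = 77 * 48 / 11972 = 0.31 mm

0.31 mm


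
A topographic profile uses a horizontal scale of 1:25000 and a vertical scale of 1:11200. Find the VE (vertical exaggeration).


VE = horizontal_scale / vertical_scale = 25000 / 11200 ≈ 2.2

2.2x


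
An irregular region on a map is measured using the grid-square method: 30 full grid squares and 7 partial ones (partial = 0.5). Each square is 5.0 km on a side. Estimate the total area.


effective squares = 30 + 7 * 0.5 = 33.5
area = 33.5 * 25.0 = 837.5 km^2

837.5 km^2


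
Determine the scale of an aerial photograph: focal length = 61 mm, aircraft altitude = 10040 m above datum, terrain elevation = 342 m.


scale = f / (H - h) = 61 mm / 9698 m = 61 / 9698000 = 1:158984

1:158984


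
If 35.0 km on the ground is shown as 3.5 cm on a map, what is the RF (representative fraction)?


ground = 35.0 km = 3500000 cm; RF denominator = ground / map = 3500000 / 3.5 = 1000000; RF = 1:1000000

1:1000000


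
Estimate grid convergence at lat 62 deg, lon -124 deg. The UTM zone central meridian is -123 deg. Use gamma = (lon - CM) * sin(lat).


gamma = (-124 - -123) * sin(62) = -1 * 0.882948 = -0.883 degrees

-0.883 degrees


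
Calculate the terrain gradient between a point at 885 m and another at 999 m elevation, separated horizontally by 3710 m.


gradient = (999 - 885) / 3710 = 114 / 3710 = 0.0307

0.0307


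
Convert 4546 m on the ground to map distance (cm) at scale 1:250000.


map_cm = 4546 * 100 / 250000 = 1.8184 cm ≈ 1.82 cm

1.82 cm


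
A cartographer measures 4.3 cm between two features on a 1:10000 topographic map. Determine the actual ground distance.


ground = 4.3 cm * 10000 / 100 = 430.0 m

430.0 m


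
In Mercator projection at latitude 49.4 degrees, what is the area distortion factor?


area_distortion = 1/cos^2(49.4) = 2.361

2.361


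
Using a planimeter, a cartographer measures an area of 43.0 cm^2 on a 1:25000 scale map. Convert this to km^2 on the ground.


ground_area = 43.0 * (25000/100)^2 = 2687500.0 m^2 = 2.6875 km^2 ≈ 2.688 km^2

2.688 km^2


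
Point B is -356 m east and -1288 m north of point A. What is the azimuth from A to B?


az = atan2(-356, -1288) = -164.5 deg
adjusted to 0-360: 195.5 degrees

195.5 degrees


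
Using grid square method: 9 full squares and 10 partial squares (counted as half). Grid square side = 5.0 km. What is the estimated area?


effective squares = 9 + 10 * 0.5 = 14.0
area = 14.0 * 25.0 = 350.0 km^2

350.0 km^2


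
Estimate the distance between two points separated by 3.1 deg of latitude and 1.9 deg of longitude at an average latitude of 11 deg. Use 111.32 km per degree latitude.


dlat_km = 3.1 * 111.32 = 345.092
dlon_km = 1.9 * 111.32 * cos(11) ≈ 207.622
dist = sqrt(345.092^2 + 207.622^2) ≈ 402.7 km

402.7 km


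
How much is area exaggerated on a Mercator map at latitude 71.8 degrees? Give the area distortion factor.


area_distortion = 1/cos^2(71.8) = 10.251

10.251


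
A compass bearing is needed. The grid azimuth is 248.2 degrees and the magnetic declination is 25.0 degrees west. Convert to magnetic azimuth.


magnetic azimuth = grid azimuth - declination (east +ve)
mag_az = 248.2 - -25.0 = 273.2 degrees

273.2 degrees


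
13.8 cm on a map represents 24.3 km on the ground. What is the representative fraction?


ground = 24.3 km = 2430000 cm; RF denominator = ground / map = 2430000 / 13.8 ≈ 176087; RF = 1:176087

1:176087


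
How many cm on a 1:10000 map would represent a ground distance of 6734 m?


map_cm = 6734 * 100 / 10000 = 67.34 cm

67.34 cm


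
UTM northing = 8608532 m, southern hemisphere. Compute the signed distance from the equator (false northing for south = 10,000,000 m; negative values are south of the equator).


For southern: actual = 8608532 - 10000000 = -1391468 m

-1391468 m


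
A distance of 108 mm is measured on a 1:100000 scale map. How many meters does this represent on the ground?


ground = 108 mm * 100000 / 1000 = 10800.0 m

10800.0 m


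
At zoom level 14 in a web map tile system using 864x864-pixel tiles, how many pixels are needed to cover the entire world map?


tiles per axis = 2^14 = 16384
total tiles = 16384^2 = 268435456
pixels per axis = 16384 * 864 = 14155776
total pixels = 14155776^2 = 200385994162176

200385994162176 pixels


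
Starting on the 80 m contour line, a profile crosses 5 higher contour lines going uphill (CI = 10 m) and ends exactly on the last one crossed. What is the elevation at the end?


elevation = 80 + 5 * 10 = 130 m

130 m


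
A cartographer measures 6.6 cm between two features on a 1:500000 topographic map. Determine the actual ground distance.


ground = 6.6 cm * 500000 / 100 = 33000.0 m = 33.0 km

33.0 km


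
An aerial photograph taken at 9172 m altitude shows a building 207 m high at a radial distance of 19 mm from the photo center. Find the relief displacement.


d = h * r / H = 207 * 19 / 9172 = 0.43 mm

0.43 mm
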